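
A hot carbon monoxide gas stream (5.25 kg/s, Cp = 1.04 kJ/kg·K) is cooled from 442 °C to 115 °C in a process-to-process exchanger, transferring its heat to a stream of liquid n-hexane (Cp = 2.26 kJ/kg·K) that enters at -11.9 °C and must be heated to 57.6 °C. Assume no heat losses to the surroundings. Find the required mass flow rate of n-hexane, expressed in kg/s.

Heat released by hot stream: Q = 5.25 × 1.04 × (442 − 115) = 1785.4 kJ/s
Energy balance on cold side (adiabatic exchanger): Q = ṁ_c·Cp_c·(T_c,out − T_c,in)
ṁ_c = 1785.4 / [2.26 × (57.6 − -11.9)] = 11.367 kg/s

ṁ_c = 11.4 kg/s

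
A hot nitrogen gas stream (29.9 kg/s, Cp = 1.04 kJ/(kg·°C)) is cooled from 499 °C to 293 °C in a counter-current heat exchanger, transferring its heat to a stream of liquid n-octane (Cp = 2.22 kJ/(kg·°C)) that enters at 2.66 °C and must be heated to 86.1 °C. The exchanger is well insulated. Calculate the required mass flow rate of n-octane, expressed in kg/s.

Heat released by hot stream: Q = 29.9 × 1.04 × (499 − 293) = 6405.8 kJ/s
Energy balance on cold side (adiabatic exchanger): Q = ṁ_c·Cp_c·(T_c,out − T_c,in)
ṁ_c = 6405.8 / [2.22 × (86.1 − 2.66)] = 34.582 kg/s

ṁ_c = 34.6 kg/s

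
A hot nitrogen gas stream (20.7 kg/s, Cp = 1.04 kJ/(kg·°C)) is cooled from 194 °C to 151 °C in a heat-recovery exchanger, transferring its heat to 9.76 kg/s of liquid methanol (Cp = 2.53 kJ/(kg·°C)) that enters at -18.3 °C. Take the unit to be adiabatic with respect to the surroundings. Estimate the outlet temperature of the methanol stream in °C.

T_c,out = 19.2 °C

Heat released by hot stream: Q = 20.7 × 1.04 × (194 − 151) = 925.7 kJ/s
Energy balance on cold side (adiabatic exchanger): Q = ṁ_c·Cp_c·(T_c,out − T_c,in)
T_c,out = -18.3 + 925.7/(9.76 × 2.53) = 19.189 °C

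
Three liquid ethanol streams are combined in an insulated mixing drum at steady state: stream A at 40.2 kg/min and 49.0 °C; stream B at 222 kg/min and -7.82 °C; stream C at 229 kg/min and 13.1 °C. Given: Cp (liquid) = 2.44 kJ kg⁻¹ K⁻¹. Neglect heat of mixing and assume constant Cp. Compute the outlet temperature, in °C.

T_out = 6.58 °C

Energy balance with Q = 0: Σ ṁᵢCp,ᵢ(T_out − Tᵢ) = 0
Σ ṁᵢCp,ᵢTᵢ = 40.2×2.44×49.0 + 222×2.44×-7.82 + 229×2.44×13.1 = 7890.1
Σ ṁᵢCp,ᵢ = 40.2×2.44 + 222×2.44 + 229×2.44 = 1198.5
T_out = 7890.1 / 1198.5 = 6.5832 °C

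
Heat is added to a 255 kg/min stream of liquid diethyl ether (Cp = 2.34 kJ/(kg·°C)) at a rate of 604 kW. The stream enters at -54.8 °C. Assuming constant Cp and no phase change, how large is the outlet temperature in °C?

Q = 604 kW = 36240 kJ/min
ΔT = Q/(ṁ·Cp) = 36240/(255×2.34) = 60.734 K
T_out = -54.8 + 60.734 = 5.934 °C

T_out = 5.93 °C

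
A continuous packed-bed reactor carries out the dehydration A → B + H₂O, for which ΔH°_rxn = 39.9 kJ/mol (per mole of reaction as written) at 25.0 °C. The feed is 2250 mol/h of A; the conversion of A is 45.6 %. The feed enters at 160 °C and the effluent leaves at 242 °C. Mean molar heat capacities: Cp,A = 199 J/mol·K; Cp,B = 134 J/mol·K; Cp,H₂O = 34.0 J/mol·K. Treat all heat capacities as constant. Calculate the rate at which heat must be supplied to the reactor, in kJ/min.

Extent of reaction ξ = 0.456 × 2250 = 1026 mol/h
Reaction term: ξ·ΔH°_rxn = 1026 × 39.9 = 40937 kJ/h
Sensible, feed 160→25 °C: -60446 kJ/h
Outlet flows (mol/h): A 1224, B 1026, H₂O 1026
Sensible, products 25→242 °C: 90260 kJ/h
Q = ΔH = 70751 kJ/h = 19.653 kW
Heat supplied = 1179.2 kJ/min

Q_in = 1180 kJ/min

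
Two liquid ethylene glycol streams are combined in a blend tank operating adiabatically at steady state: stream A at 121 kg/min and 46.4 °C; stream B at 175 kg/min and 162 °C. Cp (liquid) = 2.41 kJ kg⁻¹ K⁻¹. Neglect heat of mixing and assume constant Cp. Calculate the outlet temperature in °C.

No heat crosses the boundary, so H_out = H_in.
T_out = Σ ṁᵢCp,ᵢTᵢ / Σ ṁᵢCp,ᵢ
      = 81854 / 713.36 = 114.74 °C

T_out = 115 °C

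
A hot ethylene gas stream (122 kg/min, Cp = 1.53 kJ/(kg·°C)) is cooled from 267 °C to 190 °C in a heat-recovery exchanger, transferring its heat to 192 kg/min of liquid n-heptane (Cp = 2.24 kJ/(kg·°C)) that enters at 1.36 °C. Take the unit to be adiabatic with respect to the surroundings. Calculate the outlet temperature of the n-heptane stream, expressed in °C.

Heat released by hot stream: Q = 122 × 1.53 × (267 − 190) = 14373 kJ/min
Energy balance on cold side (adiabatic exchanger): Q = ṁ_c·Cp_c·(T_c,out − T_c,in)
T_c,out = 1.36 + 14373/(192 × 2.24) = 34.779 °C

T_c,out = 34.8 °C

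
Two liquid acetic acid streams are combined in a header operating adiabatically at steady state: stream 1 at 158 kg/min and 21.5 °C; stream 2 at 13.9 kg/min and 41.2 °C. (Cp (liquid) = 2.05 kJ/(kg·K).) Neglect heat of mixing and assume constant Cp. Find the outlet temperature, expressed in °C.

Energy balance with Q = 0: Σ ṁᵢCp,ᵢ(T_out − Tᵢ) = 0
Σ ṁᵢCp,ᵢTᵢ = 158×2.05×21.5 + 13.9×2.05×41.2 = 8137.8
Σ ṁᵢCp,ᵢ = 158×2.05 + 13.9×2.05 = 352.39
T_out = 8137.8 / 352.39 = 23.093 °C

T_out = 23.1 °C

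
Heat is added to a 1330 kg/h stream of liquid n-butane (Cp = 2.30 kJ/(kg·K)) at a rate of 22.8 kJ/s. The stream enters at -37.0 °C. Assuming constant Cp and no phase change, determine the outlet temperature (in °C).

T_out = -10.2 °C

Q = 22.8 kJ/s = 82080 kJ/h
ΔT = Q/(ṁ·Cp) = 82080/(1330×2.30) = 26.832 K
T_out = -37.0 + 26.832 = -10.168 °C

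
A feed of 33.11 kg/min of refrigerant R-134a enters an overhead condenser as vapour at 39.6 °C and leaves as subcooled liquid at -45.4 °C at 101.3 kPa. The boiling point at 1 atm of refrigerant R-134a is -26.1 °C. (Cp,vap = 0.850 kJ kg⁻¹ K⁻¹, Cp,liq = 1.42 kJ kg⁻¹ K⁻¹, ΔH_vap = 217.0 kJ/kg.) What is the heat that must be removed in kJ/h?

vapour 39.6→-26.1 °C: -55.845 kJ/kg
condensation at -26.1 °C: -217 kJ/kg
liquid -26.1→-45.4 °C: -27.406 kJ/kg
Δh = -55.845 + -217 + -27.406 = -300.25 kJ/kg
Q = ṁ·Δh = 33.11 kg/min × -300.25 kJ/kg = -9941.3 kJ/min
|Q| = 165.69 kW = 596480 kJ/h

Q_c = 596000 kJ/h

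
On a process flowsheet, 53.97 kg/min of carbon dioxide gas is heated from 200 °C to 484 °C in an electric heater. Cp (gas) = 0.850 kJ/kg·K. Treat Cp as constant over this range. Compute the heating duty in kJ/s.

Q = 217 kJ/s

Q = ṁ·Cp·ΔT = 53.97 × 0.850 × (484 − 200) = 13028 kJ/min
Converting: 13028 / 60 s = 217.14 kW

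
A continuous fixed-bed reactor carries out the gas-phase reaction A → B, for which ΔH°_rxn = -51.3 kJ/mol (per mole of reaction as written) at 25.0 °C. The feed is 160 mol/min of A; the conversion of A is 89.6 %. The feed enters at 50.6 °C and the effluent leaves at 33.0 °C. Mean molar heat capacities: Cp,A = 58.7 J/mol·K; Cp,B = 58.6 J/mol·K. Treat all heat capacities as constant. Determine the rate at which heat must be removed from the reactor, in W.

Q_out = 125000 W

Extent of reaction ξ = 0.896 × 160 = 143.36 mol/min
Reaction term: ξ·ΔH°_rxn = 143.36 × -51.3 = -7354.4 kJ/min
Sensible, feed 50.6→25 °C: -240.44 kJ/min
Outlet flows (mol/min): A 16.64, B 143.36
Sensible, products 25→33.0 °C: 75.021 kJ/min
Q = ΔH = -7519.8 kJ/min = -125.33 kW
Heat removed = 125330 W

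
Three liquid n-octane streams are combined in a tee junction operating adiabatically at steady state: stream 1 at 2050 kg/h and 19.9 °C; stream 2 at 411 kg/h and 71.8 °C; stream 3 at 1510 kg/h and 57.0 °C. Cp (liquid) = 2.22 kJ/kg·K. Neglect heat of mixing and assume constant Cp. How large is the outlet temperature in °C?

No heat crosses the boundary, so H_out = H_in.
T_out = Σ ṁᵢCp,ᵢTᵢ / Σ ṁᵢCp,ᵢ
      = 347150 / 8815.6 = 39.379 °C

T_out = 39.4 °C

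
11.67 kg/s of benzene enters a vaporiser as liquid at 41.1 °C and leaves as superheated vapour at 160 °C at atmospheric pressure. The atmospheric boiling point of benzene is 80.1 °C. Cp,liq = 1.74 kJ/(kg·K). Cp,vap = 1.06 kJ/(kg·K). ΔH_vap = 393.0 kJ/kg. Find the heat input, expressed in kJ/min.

liquid 41.1→80.1 °C: 67.86 kJ/kg
vaporisation at 80.1 °C: 393 kJ/kg
vapour 80.1→160 °C: 84.694 kJ/kg
Δh = 67.86 + 393 + 84.694 = 545.55 kJ/kg
Q = ṁ·Δh = 11.67 kg/s × 545.55 kJ/kg = 6366.6 kJ/s
|Q| = 6366.6 kW = 382000 kJ/min

Q = 382000 kJ/min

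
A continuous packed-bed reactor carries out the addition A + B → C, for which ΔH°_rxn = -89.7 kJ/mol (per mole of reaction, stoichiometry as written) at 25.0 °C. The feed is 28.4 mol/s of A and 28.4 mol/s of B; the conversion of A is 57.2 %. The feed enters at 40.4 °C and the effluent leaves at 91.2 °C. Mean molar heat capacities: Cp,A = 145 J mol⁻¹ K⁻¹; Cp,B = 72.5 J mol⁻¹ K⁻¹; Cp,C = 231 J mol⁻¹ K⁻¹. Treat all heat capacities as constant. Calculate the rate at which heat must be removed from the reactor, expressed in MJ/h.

Extent of reaction ξ = 0.572 × 28.4 = 16.245 mol/s
Reaction term: ξ·ΔH°_rxn = 16.245 × -89.7 = -1457.2 kJ/s
Sensible, feed 40.4→25 °C: -95.126 kJ/s
Outlet flows (mol/s): A 12.155, B 12.155, C 16.245
Sensible, products 25→91.2 °C: 423.44 kJ/s
Q = ΔH = -1128.8 kJ/s = -1128.8 kW
Heat removed = 4063.9 MJ/h

Q_out = 4060 MJ/h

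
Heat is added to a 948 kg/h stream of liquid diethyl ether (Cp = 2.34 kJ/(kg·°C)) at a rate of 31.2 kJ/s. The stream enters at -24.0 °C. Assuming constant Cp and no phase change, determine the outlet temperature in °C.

T_out = 26.6 °C

Q = 31.2 kJ/s = 112320 kJ/h
ΔT = Q/(ṁ·Cp) = 112320/(948×2.34) = 50.633 K
T_out = -24.0 + 50.633 = 26.633 °C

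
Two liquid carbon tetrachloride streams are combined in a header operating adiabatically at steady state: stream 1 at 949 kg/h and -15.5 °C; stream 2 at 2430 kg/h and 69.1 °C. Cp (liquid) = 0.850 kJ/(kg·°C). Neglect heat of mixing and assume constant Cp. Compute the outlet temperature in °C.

Energy balance with Q = 0: Σ ṁᵢCp,ᵢ(T_out − Tᵢ) = 0
Σ ṁᵢCp,ᵢTᵢ = 949×0.850×-15.5 + 2430×0.850×69.1 = 130220
Σ ṁᵢCp,ᵢ = 949×0.850 + 2430×0.850 = 2872.2
T_out = 130220 / 2872.2 = 45.34 °C

T_out = 45.3 °C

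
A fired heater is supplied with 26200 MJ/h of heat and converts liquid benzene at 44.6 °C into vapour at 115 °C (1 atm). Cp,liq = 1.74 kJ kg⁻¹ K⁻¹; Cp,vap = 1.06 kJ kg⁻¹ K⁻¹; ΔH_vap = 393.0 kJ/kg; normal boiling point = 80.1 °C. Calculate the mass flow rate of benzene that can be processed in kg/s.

Δh = 1.74×(80.1−44.6) + 393.0 + 1.06×(115−80.1) = 491.76 kJ/kg
Q = 26200 MJ/h = 7277.8 kJ/s = 7277.8 kJ/s
ṁ = Q/Δh = 7277.8 / 491.76 = 14.799 kg/s

ṁ = 14.8 kg/s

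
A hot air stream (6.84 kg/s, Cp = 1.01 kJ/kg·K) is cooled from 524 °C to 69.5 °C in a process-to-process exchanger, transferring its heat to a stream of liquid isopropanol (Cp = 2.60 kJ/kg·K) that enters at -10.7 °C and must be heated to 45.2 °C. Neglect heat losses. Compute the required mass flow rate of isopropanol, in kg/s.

ṁ_c = 21.6 kg/s

Heat released by hot stream: Q = 6.84 × 1.01 × (524 − 69.5) = 3139.9 kJ/s
Energy balance on cold side (adiabatic exchanger): Q = ṁ_c·Cp_c·(T_c,out − T_c,in)
ṁ_c = 3139.9 / [2.60 × (45.2 − -10.7)] = 21.604 kg/s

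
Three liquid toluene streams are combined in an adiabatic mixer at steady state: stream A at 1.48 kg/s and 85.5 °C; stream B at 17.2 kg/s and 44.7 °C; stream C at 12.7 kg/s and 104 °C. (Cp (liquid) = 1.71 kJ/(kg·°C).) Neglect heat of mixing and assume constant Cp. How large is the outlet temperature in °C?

T_out = 70.6 °C

Adiabatic, steady state ⇒ Σ ṁᵢCp,ᵢ(T_out − Tᵢ) = 0
T_out = Σ ṁᵢCp,ᵢTᵢ / Σ ṁᵢCp,ᵢ
      = 3789.7 / 53.66 = 70.624 °C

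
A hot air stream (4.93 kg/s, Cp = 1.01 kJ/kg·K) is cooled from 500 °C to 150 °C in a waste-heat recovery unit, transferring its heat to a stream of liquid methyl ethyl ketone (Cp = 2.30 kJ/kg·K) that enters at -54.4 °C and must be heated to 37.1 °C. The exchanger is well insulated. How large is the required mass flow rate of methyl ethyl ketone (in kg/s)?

Heat released by hot stream: Q = 4.93 × 1.01 × (500 − 150) = 1742.8 kJ/s
Energy balance on cold side (adiabatic exchanger): Q = ṁ_c·Cp_c·(T_c,out − T_c,in)
ṁ_c = 1742.8 / [2.30 × (37.1 − -54.4)] = 8.2811 kg/s

ṁ_c = 8.28 kg/s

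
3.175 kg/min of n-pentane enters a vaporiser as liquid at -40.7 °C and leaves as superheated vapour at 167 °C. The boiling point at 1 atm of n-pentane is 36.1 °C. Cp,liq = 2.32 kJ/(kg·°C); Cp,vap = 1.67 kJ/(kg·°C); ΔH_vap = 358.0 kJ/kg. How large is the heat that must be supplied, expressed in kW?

Q = 39.9 kW

liquid -40.7→36.1 °C: 178.18 kJ/kg
vaporisation at 36.1 °C: 358 kJ/kg
vapour 36.1→167 °C: 218.6 kJ/kg
Δh = 178.18 + 358 + 218.6 = 754.78 kJ/kg
Q = ṁ·Δh = 3.175 kg/min × 754.78 kJ/kg = 2396.4 kJ/min
|Q| = 39.94 kW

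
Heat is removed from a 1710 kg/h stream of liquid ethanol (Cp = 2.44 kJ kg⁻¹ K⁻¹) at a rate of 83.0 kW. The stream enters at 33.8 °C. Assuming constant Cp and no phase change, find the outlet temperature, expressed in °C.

T_out = -37.8 °C

Q = 83.0 kW = 298800 kJ/h
ΔT = Q/(ṁ·Cp) = 298800/(1710×2.44) = 71.613 K
T_out = 33.8 − 71.613 = -37.813 °C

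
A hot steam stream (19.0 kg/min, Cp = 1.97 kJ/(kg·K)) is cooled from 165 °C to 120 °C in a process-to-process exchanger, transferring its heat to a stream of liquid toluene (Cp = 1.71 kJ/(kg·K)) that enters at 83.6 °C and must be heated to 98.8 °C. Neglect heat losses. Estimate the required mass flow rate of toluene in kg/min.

ṁ_c = 64.8 kg/min

Heat released by hot stream: Q = 19.0 × 1.97 × (165 − 120) = 1684.3 kJ/min
Energy balance on cold side (adiabatic exchanger): Q = ṁ_c·Cp_c·(T_c,out − T_c,in)
ṁ_c = 1684.3 / [1.71 × (98.8 − 83.6)] = 64.803 kg/min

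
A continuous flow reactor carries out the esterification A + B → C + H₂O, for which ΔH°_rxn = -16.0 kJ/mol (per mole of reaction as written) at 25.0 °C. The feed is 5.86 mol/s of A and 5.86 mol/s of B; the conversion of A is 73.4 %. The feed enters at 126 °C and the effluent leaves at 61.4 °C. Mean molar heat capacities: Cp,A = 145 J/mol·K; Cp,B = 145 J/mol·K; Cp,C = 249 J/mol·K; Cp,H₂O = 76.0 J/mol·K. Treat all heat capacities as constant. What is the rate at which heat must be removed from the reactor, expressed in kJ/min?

Q_out = 10400 kJ/min

Extent of reaction ξ = 0.734 × 5.86 = 4.3012 mol/s
Reaction term: ξ·ΔH°_rxn = 4.3012 × -16.0 = -68.82 kJ/s
Sensible, feed 126→25 °C: -171.64 kJ/s
Outlet flows (mol/s): A 1.5588, B 1.5588, C 4.3012, H₂O 4.3012
Sensible, products 25→61.4 °C: 67.338 kJ/s
Q = ΔH = -173.12 kJ/s = -173.12 kW
Heat removed = 10387 kJ/min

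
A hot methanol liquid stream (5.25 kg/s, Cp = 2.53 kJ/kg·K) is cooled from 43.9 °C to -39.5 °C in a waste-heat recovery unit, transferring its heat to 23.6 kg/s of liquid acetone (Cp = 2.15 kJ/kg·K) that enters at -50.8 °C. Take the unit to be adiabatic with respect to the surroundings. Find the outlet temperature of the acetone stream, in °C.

T_c,out = -29.0 °C

Heat released by hot stream: Q = 5.25 × 2.53 × (43.9 − -39.5) = 1107.8 kJ/s
Energy balance on cold side (adiabatic exchanger): Q = ṁ_c·Cp_c·(T_c,out − T_c,in)
T_c,out = -50.8 + 1107.8/(23.6 × 2.15) = -28.968 °C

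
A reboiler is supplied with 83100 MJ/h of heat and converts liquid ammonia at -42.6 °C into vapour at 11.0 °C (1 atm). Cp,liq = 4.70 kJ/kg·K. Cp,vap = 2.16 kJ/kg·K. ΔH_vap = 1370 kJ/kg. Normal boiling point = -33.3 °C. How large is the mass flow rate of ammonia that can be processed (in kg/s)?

Δh = 4.70×(-33.3−-42.6) + 1370 + 2.16×(11.0−-33.3) = 1509.4 kJ/kg
Q = 83100 MJ/h = 23083 kJ/s = 23083 kJ/s
ṁ = Q/Δh = 23083 / 1509.4 = 15.293 kg/s

ṁ = 15.3 kg/s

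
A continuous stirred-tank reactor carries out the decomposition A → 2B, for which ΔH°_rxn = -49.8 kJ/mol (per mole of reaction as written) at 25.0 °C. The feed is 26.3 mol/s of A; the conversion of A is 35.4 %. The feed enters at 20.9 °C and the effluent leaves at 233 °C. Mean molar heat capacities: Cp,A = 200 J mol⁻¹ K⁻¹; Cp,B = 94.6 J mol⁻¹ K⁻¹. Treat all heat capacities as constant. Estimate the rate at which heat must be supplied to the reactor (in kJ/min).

Extent of reaction ξ = 0.354 × 26.3 = 9.3102 mol/s
Reaction term: ξ·ΔH°_rxn = 9.3102 × -49.8 = -463.65 kJ/s
Sensible, feed 20.9→25 °C: 21.566 kJ/s
Outlet flows (mol/s): A 16.99, B 18.62
Sensible, products 25→233 °C: 1073.2 kJ/s
Q = ΔH = 631.08 kJ/s = 631.08 kW
Heat supplied = 37865 kJ/min

Q_in = 37900 kJ/min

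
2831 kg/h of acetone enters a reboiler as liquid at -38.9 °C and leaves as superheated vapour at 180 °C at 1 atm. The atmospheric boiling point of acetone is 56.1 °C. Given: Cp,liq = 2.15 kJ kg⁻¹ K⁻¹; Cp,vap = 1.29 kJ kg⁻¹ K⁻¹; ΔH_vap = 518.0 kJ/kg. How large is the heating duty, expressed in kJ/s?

liquid -38.9→56.1 °C: 204.25 kJ/kg
vaporisation at 56.1 °C: 518 kJ/kg
vapour 56.1→180 °C: 159.83 kJ/kg
Δh = 204.25 + 518 + 159.83 = 882.08 kJ/kg
Q = ṁ·Δh = 2831 kg/h × 882.08 kJ/kg = 2.4972e+06 kJ/h
|Q| = 693.66 kW

Q = 694 kJ/s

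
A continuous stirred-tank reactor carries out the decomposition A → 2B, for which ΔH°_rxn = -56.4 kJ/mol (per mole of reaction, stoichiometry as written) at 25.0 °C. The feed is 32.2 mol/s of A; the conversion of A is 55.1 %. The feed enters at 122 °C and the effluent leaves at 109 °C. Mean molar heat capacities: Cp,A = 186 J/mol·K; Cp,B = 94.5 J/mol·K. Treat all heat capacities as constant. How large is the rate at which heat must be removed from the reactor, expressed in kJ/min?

Q_out = 64400 kJ/min

Extent of reaction ξ = 0.551 × 32.2 = 17.742 mol/s
Reaction term: ξ·ΔH°_rxn = 17.742 × -56.4 = -1000.7 kJ/s
Sensible, feed 122→25 °C: -580.95 kJ/s
Outlet flows (mol/s): A 14.458, B 35.484
Sensible, products 25→109 °C: 507.56 kJ/s
Q = ΔH = -1074 kJ/s = -1074 kW
Heat removed = 64443 kJ/min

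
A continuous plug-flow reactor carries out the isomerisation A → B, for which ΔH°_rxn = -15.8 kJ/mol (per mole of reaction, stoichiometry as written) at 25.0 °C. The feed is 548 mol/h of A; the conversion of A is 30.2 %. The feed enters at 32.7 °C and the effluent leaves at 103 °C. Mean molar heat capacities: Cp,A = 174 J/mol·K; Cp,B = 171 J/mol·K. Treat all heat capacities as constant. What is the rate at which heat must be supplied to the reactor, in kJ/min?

Extent of reaction ξ = 0.302 × 548 = 165.5 mol/h
Reaction term: ξ·ΔH°_rxn = 165.5 × -15.8 = -2614.8 kJ/h
Sensible, feed 32.7→25 °C: -734.21 kJ/h
Outlet flows (mol/h): A 382.5, B 165.5
Sensible, products 25→103 °C: 7398.7 kJ/h
Q = ΔH = 4049.7 kJ/h = 1.1249 kW
Heat supplied = 67.495 kJ/min

Q_in = 67.5 kJ/min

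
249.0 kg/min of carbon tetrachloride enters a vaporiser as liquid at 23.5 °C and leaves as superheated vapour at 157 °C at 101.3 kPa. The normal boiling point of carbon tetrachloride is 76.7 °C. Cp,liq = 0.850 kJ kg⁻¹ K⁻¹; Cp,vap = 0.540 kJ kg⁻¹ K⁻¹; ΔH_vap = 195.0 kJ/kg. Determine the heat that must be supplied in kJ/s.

Q = 1180 kJ/s

liquid 23.5→76.7 °C: 45.22 kJ/kg
vaporisation at 76.7 °C: 195 kJ/kg
vapour 76.7→157 °C: 43.362 kJ/kg
Δh = 45.22 + 195 + 43.362 = 283.58 kJ/kg
Q = ṁ·Δh = 249.0 kg/min × 283.58 kJ/kg = 70612 kJ/min
|Q| = 1176.9 kW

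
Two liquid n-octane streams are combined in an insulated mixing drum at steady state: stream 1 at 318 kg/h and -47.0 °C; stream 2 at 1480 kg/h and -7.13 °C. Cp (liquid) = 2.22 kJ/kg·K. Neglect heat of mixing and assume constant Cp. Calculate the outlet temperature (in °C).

No heat crosses the boundary, so H_out = H_in.
Σ ṁᵢCp,ᵢTᵢ = 318×2.22×-47.0 + 1480×2.22×-7.13 = -56606
Σ ṁᵢCp,ᵢ = 318×2.22 + 1480×2.22 = 3991.6
T_out = -56606 / 3991.6 = -14.182 °C

T_out = -14.2 °C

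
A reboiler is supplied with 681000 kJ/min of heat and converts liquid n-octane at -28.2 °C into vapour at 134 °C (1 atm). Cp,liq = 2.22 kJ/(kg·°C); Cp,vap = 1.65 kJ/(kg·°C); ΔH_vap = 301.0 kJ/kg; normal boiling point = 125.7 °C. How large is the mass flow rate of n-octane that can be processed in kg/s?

ṁ = 17.3 kg/s

Δh = 2.22×(125.7−-28.2) + 301.0 + 1.65×(134−125.7) = 656.35 kJ/kg
Q = 681000 kJ/min = 11350 kJ/s = 11350 kJ/s
ṁ = Q/Δh = 11350 / 656.35 = 17.293 kg/s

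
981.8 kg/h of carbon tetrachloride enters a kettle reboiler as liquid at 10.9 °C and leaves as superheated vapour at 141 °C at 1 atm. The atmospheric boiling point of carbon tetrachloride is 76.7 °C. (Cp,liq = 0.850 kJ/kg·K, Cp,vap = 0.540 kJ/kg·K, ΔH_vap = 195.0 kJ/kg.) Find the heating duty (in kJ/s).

liquid 10.9→76.7 °C: 55.93 kJ/kg
vaporisation at 76.7 °C: 195 kJ/kg
vapour 76.7→141 °C: 34.722 kJ/kg
Δh = 55.93 + 195 + 34.722 = 285.65 kJ/kg
Q = ṁ·Δh = 981.8 kg/h × 285.65 kJ/kg = 280450 kJ/h
|Q| = 77.904 kW

Q = 77.9 kJ/s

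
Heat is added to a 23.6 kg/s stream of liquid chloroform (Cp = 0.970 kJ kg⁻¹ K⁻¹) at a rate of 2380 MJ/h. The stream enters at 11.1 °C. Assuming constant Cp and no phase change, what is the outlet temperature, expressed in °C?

T_out = 40.0 °C

Q = 2380 MJ/h = 661.11 kJ/s
ΔT = Q/(ṁ·Cp) = 661.11/(23.6×0.970) = 28.88 K
T_out = 11.1 + 28.88 = 39.98 °C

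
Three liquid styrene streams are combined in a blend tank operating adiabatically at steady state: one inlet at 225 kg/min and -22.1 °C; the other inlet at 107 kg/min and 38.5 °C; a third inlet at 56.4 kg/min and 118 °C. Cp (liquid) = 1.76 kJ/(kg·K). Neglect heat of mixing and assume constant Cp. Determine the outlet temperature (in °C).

T_out = 14.9 °C

Adiabatic, steady state ⇒ Σ ṁᵢCp,ᵢ(T_out − Tᵢ) = 0
T_out = Σ ṁᵢCp,ᵢTᵢ / Σ ṁᵢCp,ᵢ
      = 10212 / 683.58 = 14.939 °C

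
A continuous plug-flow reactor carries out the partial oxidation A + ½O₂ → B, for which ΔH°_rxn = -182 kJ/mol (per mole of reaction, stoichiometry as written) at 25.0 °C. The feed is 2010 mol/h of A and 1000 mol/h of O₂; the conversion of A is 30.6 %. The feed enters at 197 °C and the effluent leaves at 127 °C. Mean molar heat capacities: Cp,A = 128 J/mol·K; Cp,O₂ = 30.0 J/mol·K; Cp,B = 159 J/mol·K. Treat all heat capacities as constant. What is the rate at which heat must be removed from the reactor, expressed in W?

Extent of reaction ξ = 0.306 × 2010 = 615.06 mol/h
Reaction term: ξ·ΔH°_rxn = 615.06 × -182 = -111940 kJ/h
Sensible, feed 197→25 °C: -49412 kJ/h
Outlet flows (mol/h): A 1394.9, O₂ 692.47, B 615.06
Sensible, products 25→127 °C: 30306 kJ/h
Q = ΔH = -131050 kJ/h = -36.402 kW
Heat removed = 36402 W

Q_out = 36400 W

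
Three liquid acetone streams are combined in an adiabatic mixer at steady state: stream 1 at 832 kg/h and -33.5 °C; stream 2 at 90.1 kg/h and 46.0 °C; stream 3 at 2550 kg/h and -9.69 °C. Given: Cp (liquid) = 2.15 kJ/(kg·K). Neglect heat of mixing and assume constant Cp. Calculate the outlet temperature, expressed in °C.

No heat crosses the boundary, so H_out = H_in.
Σ ṁᵢCp,ᵢTᵢ = 832×2.15×-33.5 + 90.1×2.15×46.0 + 2550×2.15×-9.69 = -104140
Σ ṁᵢCp,ᵢ = 832×2.15 + 90.1×2.15 + 2550×2.15 = 7465
T_out = -104140 / 7465 = -13.95 °C

T_out = -14.0 °C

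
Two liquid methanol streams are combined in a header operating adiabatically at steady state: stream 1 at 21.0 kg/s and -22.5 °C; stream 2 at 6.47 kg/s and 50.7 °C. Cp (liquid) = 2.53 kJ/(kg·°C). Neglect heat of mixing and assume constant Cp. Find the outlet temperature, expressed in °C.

T_out = -5.26 °C

Energy balance with Q = 0: Σ ṁᵢCp,ᵢ(T_out − Tᵢ) = 0
T_out = Σ ṁᵢCp,ᵢTᵢ / Σ ṁᵢCp,ᵢ
      = -365.51 / 69.499 = -5.2592 °C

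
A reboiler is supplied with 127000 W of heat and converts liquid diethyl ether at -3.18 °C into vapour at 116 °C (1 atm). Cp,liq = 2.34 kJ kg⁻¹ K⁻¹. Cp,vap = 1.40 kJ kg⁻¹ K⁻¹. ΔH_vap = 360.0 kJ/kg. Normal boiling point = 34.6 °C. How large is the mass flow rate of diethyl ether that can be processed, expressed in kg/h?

Δh = 2.34×(34.6−-3.18) + 360.0 + 1.40×(116−34.6) = 562.37 kJ/kg
Q = 127000 W = 127 kJ/s = 457200 kJ/h
ṁ = Q/Δh = 457200 / 562.37 = 812.99 kg/h

ṁ = 813 kg/h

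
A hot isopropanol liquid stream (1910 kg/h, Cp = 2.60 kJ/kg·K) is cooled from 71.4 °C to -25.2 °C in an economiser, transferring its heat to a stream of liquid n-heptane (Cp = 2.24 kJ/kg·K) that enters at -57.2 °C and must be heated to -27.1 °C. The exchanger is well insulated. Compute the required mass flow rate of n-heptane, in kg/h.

ṁ_c = 7110 kg/h

Heat released by hot stream: Q = 1910 × 2.60 × (71.4 − -25.2) = 479720 kJ/h
Energy balance on cold side (adiabatic exchanger): Q = ṁ_c·Cp_c·(T_c,out − T_c,in)
ṁ_c = 479720 / [2.24 × (-27.1 − -57.2)] = 7114.9 kg/h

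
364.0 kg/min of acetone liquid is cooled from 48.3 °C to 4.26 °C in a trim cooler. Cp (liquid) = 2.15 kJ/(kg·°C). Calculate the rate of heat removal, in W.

Q_c = 574000 W

Q = ṁ·Cp·ΔT = 364.0 × 2.15 × (4.26 − 48.3) = -34466 kJ/min
Converting: 34466 / 60 s = 574.43 kW
Cooling duty = 574430 W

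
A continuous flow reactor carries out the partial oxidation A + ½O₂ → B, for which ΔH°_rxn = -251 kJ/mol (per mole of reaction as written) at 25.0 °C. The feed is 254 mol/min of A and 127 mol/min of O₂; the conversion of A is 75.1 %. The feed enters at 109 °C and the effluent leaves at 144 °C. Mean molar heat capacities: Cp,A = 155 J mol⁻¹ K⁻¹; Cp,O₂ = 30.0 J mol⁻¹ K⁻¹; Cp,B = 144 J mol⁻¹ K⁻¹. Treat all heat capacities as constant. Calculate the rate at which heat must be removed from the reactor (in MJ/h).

Q_out = 2820 MJ/h

Extent of reaction ξ = 0.751 × 254 = 190.75 mol/min
Reaction term: ξ·ΔH°_rxn = 190.75 × -251 = -47879 kJ/min
Sensible, feed 109→25 °C: -3627.1 kJ/min
Outlet flows (mol/min): A 63.246, O₂ 31.623, B 190.75
Sensible, products 25→144 °C: 4548.2 kJ/min
Q = ΔH = -46958 kJ/min = -782.64 kW
Heat removed = 2817.5 MJ/h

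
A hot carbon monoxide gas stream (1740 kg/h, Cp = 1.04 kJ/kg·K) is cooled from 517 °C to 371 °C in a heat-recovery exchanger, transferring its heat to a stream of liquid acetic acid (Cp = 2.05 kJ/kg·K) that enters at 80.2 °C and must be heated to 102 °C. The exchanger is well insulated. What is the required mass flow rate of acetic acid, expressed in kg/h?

ṁ_c = 5910 kg/h

Heat released by hot stream: Q = 1740 × 1.04 × (517 − 371) = 264200 kJ/h
Energy balance on cold side (adiabatic exchanger): Q = ṁ_c·Cp_c·(T_c,out − T_c,in)
ṁ_c = 264200 / [2.05 × (102 − 80.2)] = 5911.9 kg/h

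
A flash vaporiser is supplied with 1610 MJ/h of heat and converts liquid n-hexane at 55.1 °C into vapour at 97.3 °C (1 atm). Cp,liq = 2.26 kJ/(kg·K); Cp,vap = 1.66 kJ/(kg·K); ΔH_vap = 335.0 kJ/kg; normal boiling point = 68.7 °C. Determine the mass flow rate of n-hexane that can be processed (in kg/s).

Δh = 2.26×(68.7−55.1) + 335.0 + 1.66×(97.3−68.7) = 413.21 kJ/kg
Q = 1610 MJ/h = 447.22 kJ/s = 447.22 kJ/s
ṁ = Q/Δh = 447.22 / 413.21 = 1.0823 kg/s

ṁ = 1.08 kg/s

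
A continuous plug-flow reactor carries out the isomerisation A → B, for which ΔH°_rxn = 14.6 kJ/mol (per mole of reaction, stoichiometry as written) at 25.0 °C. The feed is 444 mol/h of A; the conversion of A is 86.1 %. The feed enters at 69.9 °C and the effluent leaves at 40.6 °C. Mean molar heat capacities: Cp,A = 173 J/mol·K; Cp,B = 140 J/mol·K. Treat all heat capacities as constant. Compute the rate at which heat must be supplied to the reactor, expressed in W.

Extent of reaction ξ = 0.861 × 444 = 382.28 mol/h
Reaction term: ξ·ΔH°_rxn = 382.28 × 14.6 = 5581.3 kJ/h
Sensible, feed 69.9→25 °C: -3448.9 kJ/h
Outlet flows (mol/h): A 61.716, B 382.28
Sensible, products 25→40.6 °C: 1001.5 kJ/h
Q = ΔH = 3134 kJ/h = 0.87054 kW
Heat supplied = 870.54 W

Q_in = 871 W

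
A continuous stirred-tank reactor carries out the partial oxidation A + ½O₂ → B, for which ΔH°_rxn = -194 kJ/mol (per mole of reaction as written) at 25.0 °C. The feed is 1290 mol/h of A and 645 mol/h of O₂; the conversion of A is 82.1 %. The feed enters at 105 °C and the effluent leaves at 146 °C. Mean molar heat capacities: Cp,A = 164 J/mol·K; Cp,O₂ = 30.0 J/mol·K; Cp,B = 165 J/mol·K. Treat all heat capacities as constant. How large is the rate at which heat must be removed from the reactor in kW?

Extent of reaction ξ = 0.821 × 1290 = 1059.1 mol/h
Reaction term: ξ·ΔH°_rxn = 1059.1 × -194 = -205460 kJ/h
Sensible, feed 105→25 °C: -18473 kJ/h
Outlet flows (mol/h): A 230.91, O₂ 115.46, B 1059.1
Sensible, products 25→146 °C: 26146 kJ/h
Q = ΔH = -197790 kJ/h = -54.942 kW
Heat removed = 54.942 kW

Q_out = 54.9 kW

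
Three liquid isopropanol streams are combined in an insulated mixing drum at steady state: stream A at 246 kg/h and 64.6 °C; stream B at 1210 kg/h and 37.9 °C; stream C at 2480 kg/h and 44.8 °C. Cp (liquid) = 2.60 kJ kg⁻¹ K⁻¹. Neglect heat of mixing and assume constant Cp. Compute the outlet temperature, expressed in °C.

T_out = 43.9 °C

No heat crosses the boundary, so H_out = H_in.
Σ ṁᵢCp,ᵢTᵢ = 246×2.60×64.6 + 1210×2.60×37.9 + 2480×2.60×44.8 = 449420
Σ ṁᵢCp,ᵢ = 246×2.60 + 1210×2.60 + 2480×2.60 = 10234
T_out = 449420 / 10234 = 43.916 °C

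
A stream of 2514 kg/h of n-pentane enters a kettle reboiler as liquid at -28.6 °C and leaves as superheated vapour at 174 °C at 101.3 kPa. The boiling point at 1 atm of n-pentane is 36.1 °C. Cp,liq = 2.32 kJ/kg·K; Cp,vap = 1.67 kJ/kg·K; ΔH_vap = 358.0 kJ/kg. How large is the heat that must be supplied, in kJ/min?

liquid -28.6→36.1 °C: 150.1 kJ/kg
vaporisation at 36.1 °C: 358 kJ/kg
vapour 36.1→174 °C: 230.29 kJ/kg
Δh = 150.1 + 358 + 230.29 = 738.4 kJ/kg
Q = ṁ·Δh = 2514 kg/h × 738.4 kJ/kg = 1.8563e+06 kJ/h
|Q| = 515.65 kW = 30939 kJ/min

Q = 30900 kJ/min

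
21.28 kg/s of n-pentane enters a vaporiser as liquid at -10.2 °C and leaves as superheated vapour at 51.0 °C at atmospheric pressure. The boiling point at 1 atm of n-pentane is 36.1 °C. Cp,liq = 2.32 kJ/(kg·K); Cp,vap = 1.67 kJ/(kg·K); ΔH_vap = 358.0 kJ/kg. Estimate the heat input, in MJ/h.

liquid -10.2→36.1 °C: 107.42 kJ/kg
vaporisation at 36.1 °C: 358 kJ/kg
vapour 36.1→51.0 °C: 24.883 kJ/kg
Δh = 107.42 + 358 + 24.883 = 490.3 kJ/kg
Q = ṁ·Δh = 21.28 kg/s × 490.3 kJ/kg = 10434 kJ/s
|Q| = 10434 kW = 37561 MJ/h

Q = 37600 MJ/h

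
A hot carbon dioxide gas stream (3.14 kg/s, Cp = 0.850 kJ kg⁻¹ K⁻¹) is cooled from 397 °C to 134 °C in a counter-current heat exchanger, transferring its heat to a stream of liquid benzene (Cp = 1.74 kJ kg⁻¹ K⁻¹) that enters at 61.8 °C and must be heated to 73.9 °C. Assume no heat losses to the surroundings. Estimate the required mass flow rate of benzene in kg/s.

Heat released by hot stream: Q = 3.14 × 0.850 × (397 − 134) = 701.95 kJ/s
Energy balance on cold side (adiabatic exchanger): Q = ṁ_c·Cp_c·(T_c,out − T_c,in)
ṁ_c = 701.95 / [1.74 × (73.9 − 61.8)] = 33.34 kg/s

ṁ_c = 33.3 kg/s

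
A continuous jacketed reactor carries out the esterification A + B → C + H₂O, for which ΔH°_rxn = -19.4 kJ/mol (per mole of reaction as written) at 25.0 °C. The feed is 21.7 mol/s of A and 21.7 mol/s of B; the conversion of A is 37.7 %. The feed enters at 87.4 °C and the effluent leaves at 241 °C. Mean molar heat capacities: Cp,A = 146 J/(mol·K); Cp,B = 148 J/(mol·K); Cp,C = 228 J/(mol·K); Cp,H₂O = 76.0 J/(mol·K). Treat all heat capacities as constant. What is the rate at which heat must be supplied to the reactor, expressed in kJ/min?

Extent of reaction ξ = 0.377 × 21.7 = 8.1809 mol/s
Reaction term: ξ·ΔH°_rxn = 8.1809 × -19.4 = -158.71 kJ/s
Sensible, feed 87.4→25 °C: -398.1 kJ/s
Outlet flows (mol/s): A 13.519, B 13.519, C 8.1809, H₂O 8.1809
Sensible, products 25→241 °C: 1395.7 kJ/s
Q = ΔH = 838.9 kJ/s = 838.9 kW
Heat supplied = 50334 kJ/min

Q_in = 50300 kJ/min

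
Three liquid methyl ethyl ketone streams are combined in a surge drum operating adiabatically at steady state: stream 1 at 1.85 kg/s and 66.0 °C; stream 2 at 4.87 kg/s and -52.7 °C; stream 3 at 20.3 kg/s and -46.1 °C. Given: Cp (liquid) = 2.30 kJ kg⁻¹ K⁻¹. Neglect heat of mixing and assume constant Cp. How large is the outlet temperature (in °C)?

Energy balance with Q = 0: Σ ṁᵢCp,ᵢ(T_out − Tᵢ) = 0
Σ ṁᵢCp,ᵢTᵢ = 1.85×2.30×66.0 + 4.87×2.30×-52.7 + 20.3×2.30×-46.1 = -2461.9
Σ ṁᵢCp,ᵢ = 1.85×2.30 + 4.87×2.30 + 20.3×2.30 = 62.146
T_out = -2461.9 / 62.146 = -39.614 °C

T_out = -39.6 °C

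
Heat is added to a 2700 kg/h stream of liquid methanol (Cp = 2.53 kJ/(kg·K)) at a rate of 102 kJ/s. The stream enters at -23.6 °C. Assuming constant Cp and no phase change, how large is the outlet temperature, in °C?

Q = 102 kJ/s = 367200 kJ/h
ΔT = Q/(ṁ·Cp) = 367200/(2700×2.53) = 53.755 K
T_out = -23.6 + 53.755 = 30.155 °C

T_out = 30.2 °C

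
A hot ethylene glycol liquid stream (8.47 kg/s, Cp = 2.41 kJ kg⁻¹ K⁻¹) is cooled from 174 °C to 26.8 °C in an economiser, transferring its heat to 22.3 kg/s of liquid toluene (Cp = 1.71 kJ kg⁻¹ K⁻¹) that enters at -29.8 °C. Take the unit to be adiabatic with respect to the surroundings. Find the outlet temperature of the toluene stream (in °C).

T_c,out = 49.0 °C

Heat released by hot stream: Q = 8.47 × 2.41 × (174 − 26.8) = 3004.7 kJ/s
Energy balance on cold side (adiabatic exchanger): Q = ṁ_c·Cp_c·(T_c,out − T_c,in)
T_c,out = -29.8 + 3004.7/(22.3 × 1.71) = 48.997 °C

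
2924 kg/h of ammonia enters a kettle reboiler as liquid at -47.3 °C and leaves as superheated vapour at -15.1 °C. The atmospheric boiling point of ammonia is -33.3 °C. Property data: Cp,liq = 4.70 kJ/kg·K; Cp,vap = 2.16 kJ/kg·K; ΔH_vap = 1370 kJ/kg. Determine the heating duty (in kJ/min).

Q = 71900 kJ/min

liquid -47.3→-33.3 °C: 65.8 kJ/kg
vaporisation at -33.3 °C: 1370 kJ/kg
vapour -33.3→-15.1 °C: 39.312 kJ/kg
Δh = 65.8 + 1370 + 39.312 = 1475.1 kJ/kg
Q = ṁ·Δh = 2924 kg/h × 1475.1 kJ/kg = 4.3132e+06 kJ/h
|Q| = 1198.1 kW = 71887 kJ/min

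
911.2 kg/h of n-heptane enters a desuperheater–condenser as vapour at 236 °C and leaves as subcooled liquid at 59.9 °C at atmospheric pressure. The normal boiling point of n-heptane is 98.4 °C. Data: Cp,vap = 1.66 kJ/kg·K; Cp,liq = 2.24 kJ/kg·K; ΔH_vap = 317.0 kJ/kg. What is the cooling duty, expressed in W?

vapour 236→98.4 °C: -228.42 kJ/kg
condensation at 98.4 °C: -317 kJ/kg
liquid 98.4→59.9 °C: -86.24 kJ/kg
Δh = -228.42 + -317 + -86.24 = -631.66 kJ/kg
Q = ṁ·Δh = 911.2 kg/h × -631.66 kJ/kg = -575560 kJ/h
|Q| = 159.88 kW = 159880 W

Q_c = 160000 W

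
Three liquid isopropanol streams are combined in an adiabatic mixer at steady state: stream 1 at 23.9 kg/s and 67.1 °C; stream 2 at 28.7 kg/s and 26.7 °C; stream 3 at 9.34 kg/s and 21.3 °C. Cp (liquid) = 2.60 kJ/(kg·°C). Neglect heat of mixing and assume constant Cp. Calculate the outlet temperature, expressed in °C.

Energy balance with Q = 0: Σ ṁᵢCp,ᵢ(T_out − Tᵢ) = 0
Σ ṁᵢCp,ᵢTᵢ = 23.9×2.60×67.1 + 28.7×2.60×26.7 + 9.34×2.60×21.3 = 6679.2
Σ ṁᵢCp,ᵢ = 23.9×2.60 + 28.7×2.60 + 9.34×2.60 = 161.04
T_out = 6679.2 / 161.04 = 41.474 °C

T_out = 41.5 °C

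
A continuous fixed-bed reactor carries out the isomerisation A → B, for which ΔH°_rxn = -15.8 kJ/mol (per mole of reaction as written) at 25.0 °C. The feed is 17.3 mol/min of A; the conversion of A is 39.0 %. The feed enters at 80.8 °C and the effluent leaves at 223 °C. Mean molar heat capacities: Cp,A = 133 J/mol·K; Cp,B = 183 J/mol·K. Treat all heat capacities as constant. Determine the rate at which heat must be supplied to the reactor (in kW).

Extent of reaction ξ = 0.390 × 17.3 = 6.747 mol/min
Reaction term: ξ·ΔH°_rxn = 6.747 × -15.8 = -106.6 kJ/min
Sensible, feed 80.8→25 °C: -128.39 kJ/min
Outlet flows (mol/min): A 10.553, B 6.747
Sensible, products 25→223 °C: 522.37 kJ/min
Q = ΔH = 287.38 kJ/min = 4.7897 kW
Heat supplied = 4.7897 kW

Q_in = 4.79 kW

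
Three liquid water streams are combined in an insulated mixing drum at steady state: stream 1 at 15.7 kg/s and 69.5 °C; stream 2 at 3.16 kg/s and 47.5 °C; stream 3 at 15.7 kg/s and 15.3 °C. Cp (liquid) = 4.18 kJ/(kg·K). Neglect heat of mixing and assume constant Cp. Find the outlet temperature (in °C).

T_out = 42.9 °C

Adiabatic, steady state ⇒ Σ ṁᵢCp,ᵢ(T_out − Tᵢ) = 0
Σ ṁᵢCp,ᵢTᵢ = 15.7×4.18×69.5 + 3.16×4.18×47.5 + 15.7×4.18×15.3 = 6192.5
Σ ṁᵢCp,ᵢ = 15.7×4.18 + 3.16×4.18 + 15.7×4.18 = 144.46
T_out = 6192.5 / 144.46 = 42.866 °C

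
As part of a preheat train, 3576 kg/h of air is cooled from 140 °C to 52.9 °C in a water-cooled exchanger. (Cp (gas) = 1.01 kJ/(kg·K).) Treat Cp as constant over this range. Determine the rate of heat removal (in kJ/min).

Q_c = 5240 kJ/min

Q = ṁ·Cp·ΔT = 3576 × 1.01 × (52.9 − 140) = -314580 kJ/h
Converting: 314580 / 3600 s = 87.385 kW
Cooling duty = 5243.1 kJ/min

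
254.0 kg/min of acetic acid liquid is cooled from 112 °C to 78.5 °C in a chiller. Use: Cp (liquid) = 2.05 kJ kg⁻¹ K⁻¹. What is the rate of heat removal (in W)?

Q_c = 291000 W

Q = ṁ·Cp·ΔT = 254.0 × 2.05 × (78.5 − 112) = -17443 kJ/min
Converting: 17443 / 60 s = 290.72 kW
Cooling duty = 290720 W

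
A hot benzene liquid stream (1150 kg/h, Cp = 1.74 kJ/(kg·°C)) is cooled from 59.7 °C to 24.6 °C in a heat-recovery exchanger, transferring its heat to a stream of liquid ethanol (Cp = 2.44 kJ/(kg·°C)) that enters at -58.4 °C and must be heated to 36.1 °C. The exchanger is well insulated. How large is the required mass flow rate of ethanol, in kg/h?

ṁ_c = 305 kg/h

Heat released by hot stream: Q = 1150 × 1.74 × (59.7 − 24.6) = 70235 kJ/h
Energy balance on cold side (adiabatic exchanger): Q = ṁ_c·Cp_c·(T_c,out − T_c,in)
ṁ_c = 70235 / [2.44 × (36.1 − -58.4)] = 304.6 kg/h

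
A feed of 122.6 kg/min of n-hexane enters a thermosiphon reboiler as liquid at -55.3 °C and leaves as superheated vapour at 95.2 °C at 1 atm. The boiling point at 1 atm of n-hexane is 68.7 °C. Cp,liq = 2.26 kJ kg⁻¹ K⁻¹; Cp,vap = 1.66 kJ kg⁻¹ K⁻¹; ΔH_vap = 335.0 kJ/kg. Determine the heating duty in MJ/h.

liquid -55.3→68.7 °C: 280.24 kJ/kg
vaporisation at 68.7 °C: 335 kJ/kg
vapour 68.7→95.2 °C: 43.99 kJ/kg
Δh = 280.24 + 335 + 43.99 = 659.23 kJ/kg
Q = ṁ·Δh = 122.6 kg/min × 659.23 kJ/kg = 80822 kJ/min
|Q| = 1347 kW = 4849.3 MJ/h

Q = 4850 MJ/h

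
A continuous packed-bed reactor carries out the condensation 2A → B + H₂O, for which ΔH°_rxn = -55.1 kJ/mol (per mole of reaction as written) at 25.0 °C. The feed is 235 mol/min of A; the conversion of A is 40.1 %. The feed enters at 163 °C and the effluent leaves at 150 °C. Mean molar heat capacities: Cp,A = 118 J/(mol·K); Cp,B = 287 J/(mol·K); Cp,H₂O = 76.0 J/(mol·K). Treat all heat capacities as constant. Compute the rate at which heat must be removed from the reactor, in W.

Q_out = 36800 W

Extent of reaction ξ = 0.401 × 235 / 2 = 47.117 mol/min
Reaction term: ξ·ΔH°_rxn = 47.117 × -55.1 = -2596.2 kJ/min
Sensible, feed 163→25 °C: -3826.7 kJ/min
Outlet flows (mol/min): A 140.76, B 47.117, H₂O 47.117
Sensible, products 25→150 °C: 4214.2 kJ/min
Q = ΔH = -2208.7 kJ/min = -36.811 kW
Heat removed = 36811 W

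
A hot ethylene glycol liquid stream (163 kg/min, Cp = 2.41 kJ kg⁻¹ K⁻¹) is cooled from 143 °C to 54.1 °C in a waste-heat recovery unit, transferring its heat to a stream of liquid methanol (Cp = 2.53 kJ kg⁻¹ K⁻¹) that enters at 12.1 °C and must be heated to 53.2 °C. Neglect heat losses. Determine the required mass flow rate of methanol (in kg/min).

ṁ_c = 336 kg/min

Heat released by hot stream: Q = 163 × 2.41 × (143 − 54.1) = 34923 kJ/min
Energy balance on cold side (adiabatic exchanger): Q = ṁ_c·Cp_c·(T_c,out − T_c,in)
ṁ_c = 34923 / [2.53 × (53.2 − 12.1)] = 335.85 kg/min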